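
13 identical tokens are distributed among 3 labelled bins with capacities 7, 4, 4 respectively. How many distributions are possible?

6

Ignoring the caps, the number of non-negative solutions to x_1+…+x_3 = 13 is C(15,2) = 105.
Subtract solutions that violate a single cap (substitute x_i' = x_i − (cap_i+1)): x_1 ≥ 8 gives C(7,2) = 21; x_2 ≥ 5 gives C(10,2) = 45; x_3 ≥ 5 gives C(10,2) = 45. Together 111.
Add back pairs where two caps are both exceeded: 1 + 1 + 10 = 12.
By inclusion–exclusion the count is 105 − 111 + 12 = 6.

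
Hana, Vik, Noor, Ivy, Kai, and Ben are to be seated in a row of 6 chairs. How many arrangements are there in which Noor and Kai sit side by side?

Treat {Noor, Kai} as a single unit. There are 5 units to order, and the pair itself can be ordered 2 ways.
So the count is 2·(5)! = 240.

240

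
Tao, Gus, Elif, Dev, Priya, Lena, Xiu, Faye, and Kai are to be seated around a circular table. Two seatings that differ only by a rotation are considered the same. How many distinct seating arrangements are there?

40320

Seat Tao anywhere (absorbing the rotational symmetry), then permute the other 8: (8)! = 40320.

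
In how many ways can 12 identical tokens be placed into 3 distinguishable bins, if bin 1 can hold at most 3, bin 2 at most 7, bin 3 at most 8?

By stars and bars, unrestricted non-negative solutions to x_1+…+x_3 = 12 number C(12+2,2) = 91.
Subtract solutions that violate a single cap (substitute x_i' = x_i − (cap_i+1)): x_1 ≥ 4 gives C(10,2) = 45; x_2 ≥ 8 gives C(6,2) = 15; x_3 ≥ 9 gives C(5,2) = 10. Together 70.
Add back pairs where two caps are both exceeded: 1 + 0 + 0 = 1.
By inclusion–exclusion the count is 91 − 70 + 1 = 22.

22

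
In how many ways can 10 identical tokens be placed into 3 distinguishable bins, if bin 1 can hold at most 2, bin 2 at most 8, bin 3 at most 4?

By stars and bars, unrestricted non-negative solutions to x_1+…+x_3 = 10 number C(10+2,2) = 66.
Subtract solutions that violate a single cap (substitute x_i' = x_i − (cap_i+1)): x_1 ≥ 3 gives C(9,2) = 36; x_2 ≥ 9 gives C(3,2) = 3; x_3 ≥ 5 gives C(7,2) = 21. Together 60.
Add back pairs where two caps are both exceeded: 0 + 6 + 0 = 6.
By inclusion–exclusion the count is 66 − 60 + 6 = 12.

12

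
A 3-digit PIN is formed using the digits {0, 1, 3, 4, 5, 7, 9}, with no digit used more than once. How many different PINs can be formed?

210

With no repetition, fill the 3 digits in order: 7 choices, then 6, down to 5.
That product is 7 × 6 × 5 = 210.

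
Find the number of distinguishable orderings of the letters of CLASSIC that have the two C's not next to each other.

900

Total arrangements of CLASSIC: 7!/(2!·2!) = 1260.
If the two C's are adjacent, glue them into one block, leaving 6 items to arrange: (6)!/(2!) = 360 ways.
Subtracting, 1260 − 360 = 900 arrangements keep the C's apart.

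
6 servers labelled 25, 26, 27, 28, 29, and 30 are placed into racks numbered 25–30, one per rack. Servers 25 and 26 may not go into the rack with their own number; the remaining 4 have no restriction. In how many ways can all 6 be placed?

Let Aᵢ (for i ∈ {25, 26}) be the placements that put server i in its forbidden rack. Any j of these fix j positions, leaving (6−j)! ways to fill the rest, and there are C(2,j) ways to pick which j.
By inclusion–exclusion, the number of valid placements is Σ_{j=0}^{2} (−1)^j C(2,j)·(6−j)!.
Computing: 720 − 240 + 24 = 504.

504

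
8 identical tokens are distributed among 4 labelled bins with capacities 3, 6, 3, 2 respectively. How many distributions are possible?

By stars and bars, unrestricted non-negative solutions to x_1+…+x_4 = 8 number C(8+3,3) = 165.
Subtract solutions that violate a single cap (substitute x_i' = x_i − (cap_i+1)): x_1 ≥ 4 gives C(7,3) = 35; x_2 ≥ 7 gives C(4,3) = 4; x_3 ≥ 4 gives C(7,3) = 35; x_4 ≥ 3 gives C(8,3) = 56. Together 130.
Add back pairs where two caps are both exceeded: 0 + 1 + 4 + 0 + 0 + 4 = 9.
By inclusion–exclusion the count is 165 − 130 + 9 = 44.

44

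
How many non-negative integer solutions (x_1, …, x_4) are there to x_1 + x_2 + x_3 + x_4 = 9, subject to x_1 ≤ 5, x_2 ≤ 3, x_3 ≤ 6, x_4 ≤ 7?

Ignoring the caps, the number of non-negative solutions to x_1+…+x_4 = 9 is C(12,3) = 220.
Subtract solutions that violate a single cap (substitute x_i' = x_i − (cap_i+1)): x_1 ≥ 6 gives C(6,3) = 20; x_2 ≥ 4 gives C(8,3) = 56; x_3 ≥ 7 gives C(5,3) = 10; x_4 ≥ 8 gives C(4,3) = 4. Together 90.
No two caps can be exceeded simultaneously, so the pair terms are all 0.
By inclusion–exclusion the count is 220 − 90 + 0 = 130.

130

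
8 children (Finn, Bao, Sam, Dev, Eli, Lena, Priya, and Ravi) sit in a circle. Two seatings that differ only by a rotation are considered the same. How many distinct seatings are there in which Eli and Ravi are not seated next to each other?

Without the restriction there are (7)! = 5040 seatings.
Seatings with Eli beside Ravi: treat them as a block with 2 internal orders, giving 2 × (6)! = 1440.
Subtracting, 5040 − 1440 = 3600.

3600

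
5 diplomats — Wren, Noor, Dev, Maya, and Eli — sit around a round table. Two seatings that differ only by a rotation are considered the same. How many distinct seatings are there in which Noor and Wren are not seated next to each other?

12

All circular seatings of 5 people number (4)! = 24.
Those with Noor next to Wren: fuse the pair into one unit and seat 4 units around a circle — 2·(3)! = 12.
Subtracting, 24 − 12 = 12.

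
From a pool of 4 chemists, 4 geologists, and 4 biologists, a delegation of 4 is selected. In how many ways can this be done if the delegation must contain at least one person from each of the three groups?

Total 4-person selections from all 12: C(12,4) = 495.
Selections missing a whole group: no chemists → C(8,4) = 70; no geologists → C(8,4) = 70; no biologists → C(8,4) = 70.
Add back selections omitting two groups (i.e. drawn from a single group): C(4,4) + C(4,4) + C(4,4) = 3.
By inclusion–exclusion: 495 − 210 + 3 = 288.

288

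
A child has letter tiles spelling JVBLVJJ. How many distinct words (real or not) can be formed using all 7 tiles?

The 7 letters of JVBLVJJ have repeats: J appearing 3 times and V appearing twice.
Dividing 7! = 5040 by 3!·2! = 12 for the repeated letters gives 420.

420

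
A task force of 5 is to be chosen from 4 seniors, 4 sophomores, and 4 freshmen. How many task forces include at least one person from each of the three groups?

Total 5-person selections from all 12: C(12,5) = 792.
Selections missing a whole group: no seniors → C(8,5) = 56; no sophomores → C(8,5) = 56; no freshmen → C(8,5) = 56.
Add back selections omitting two groups (i.e. drawn from a single group): C(4,5) + C(4,5) + C(4,5) = 0.
By inclusion–exclusion: 792 − 168 + 0 = 624.

624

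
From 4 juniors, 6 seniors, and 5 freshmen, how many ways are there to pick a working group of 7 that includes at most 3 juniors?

6270

Split by how many juniors are chosen (0 through 3).
Sum: C(4,0)·C(11,7) + C(4,1)·C(11,6) + C(4,2)·C(11,5) + C(4,3)·C(11,4) = 330 + 1848 + 2772 + 1320 = 6270.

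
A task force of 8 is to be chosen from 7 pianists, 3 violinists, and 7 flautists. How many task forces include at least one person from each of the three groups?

21217

Unrestricted: C(17,8) = 24310 ways to pick any 8 of the 17.
Subtract selections that omit an entire group: no pianists → C(10,8) = 45; no violinists → C(14,8) = 3003; no flautists → C(10,8) = 45.
Add back selections omitting two groups (i.e. drawn from a single group): C(7,8) + C(3,8) + C(7,8) = 0.
By inclusion–exclusion: 24310 − 3093 + 0 = 21217.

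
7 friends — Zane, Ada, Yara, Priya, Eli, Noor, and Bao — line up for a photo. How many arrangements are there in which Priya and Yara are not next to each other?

There are 7! = 5040 arrangements in all. If Priya and Yara are adjacent, merging them into one block gives 2·(6)! = 1440 arrangements.
Complementary counting: 5040 − 1440 = 3600.

3600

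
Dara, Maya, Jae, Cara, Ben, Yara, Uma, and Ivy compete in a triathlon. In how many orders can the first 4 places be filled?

1680

This is an ordered selection of 4 from 8: P(8,4).
That gives 8 × 7 × 6 × 5 = 1680.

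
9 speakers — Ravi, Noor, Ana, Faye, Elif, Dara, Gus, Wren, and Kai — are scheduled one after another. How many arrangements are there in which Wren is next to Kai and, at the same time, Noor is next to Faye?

Treat {Wren,Kai} as one block (2 orders) and {Noor,Faye} as another (2 orders).
That leaves 7 units to arrange: 2 × 2 × 7! = 4 × 5040 = 20160.

20160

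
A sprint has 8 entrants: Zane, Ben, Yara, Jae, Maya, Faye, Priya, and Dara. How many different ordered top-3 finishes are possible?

336

There are 8 choices for 1st place, 7 for 2nd, and 6 for 3rd.
That gives 8 × 7 × 6 = 336.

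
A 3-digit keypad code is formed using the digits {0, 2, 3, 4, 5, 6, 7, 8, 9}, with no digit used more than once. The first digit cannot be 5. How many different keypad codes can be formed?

448

The first digit has 9−1 = 8 choices (anything except 5).
The remaining 2 digits are filled from the other 8 symbols without repetition: 8 × 7 = 56.
Total: 8 × 56 = 448.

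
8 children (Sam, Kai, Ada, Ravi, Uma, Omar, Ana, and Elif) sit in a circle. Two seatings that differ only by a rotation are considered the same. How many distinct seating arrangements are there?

Seat Sam anywhere (absorbing the rotational symmetry), then permute the other 7: (7)! = 5040.

5040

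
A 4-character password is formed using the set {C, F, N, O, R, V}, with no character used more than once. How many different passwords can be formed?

360

Choose and order 4 of the 6 symbols: the first character has 6 options, the next 5, then 4, 3.
6 × 5 × 4 × 3 = 360.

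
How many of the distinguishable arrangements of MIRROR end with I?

20

With the last slot taken by I, it remains to arrange the other 5 letters (MRROR).
Those 5 letters have R appearing 3 times, giving (5)!/(3!) = 20.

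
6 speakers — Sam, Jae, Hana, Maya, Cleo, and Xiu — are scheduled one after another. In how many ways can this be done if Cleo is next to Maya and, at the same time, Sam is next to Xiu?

96

Treat {Cleo,Maya} as one block (2 orders) and {Sam,Xiu} as another (2 orders).
That leaves 4 units to arrange: 2 × 2 × 4! = 4 × 24 = 96.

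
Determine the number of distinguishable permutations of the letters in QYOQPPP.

The 7 letters of QYOQPPP have repeats: P appearing 3 times and Q appearing twice.
The number of distinct arrangements is 7!/(3!·2!) = 5040/12 = 420.

420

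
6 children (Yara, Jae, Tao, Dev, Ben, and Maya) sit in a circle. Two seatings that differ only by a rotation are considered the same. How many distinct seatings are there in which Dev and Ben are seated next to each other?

48

Glue Dev and Ben into a block (2 internal orders). Seating 5 units around a circle gives (4)! arrangements.
So 2 × (4)! = 2 × 24 = 48.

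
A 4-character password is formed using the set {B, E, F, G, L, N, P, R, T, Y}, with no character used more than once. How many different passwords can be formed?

5040

Choose and order 4 of the 10 symbols: the first character has 10 options, the next 9, then 8, 7.
That product is 10 × 9 × 8 × 7 = 5040.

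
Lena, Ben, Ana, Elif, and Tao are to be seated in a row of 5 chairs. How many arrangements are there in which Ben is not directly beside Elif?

72

Of the 5! = 120 arrangements, those with Ben and Elif adjacent number 2 × 4! = 48 (treat the pair as a block with 2 internal orders).
So 120 − 48 = 72 arrangements keep them apart.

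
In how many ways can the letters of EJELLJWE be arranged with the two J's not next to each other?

1260

There are 8!/(3!·2!·2!) = 1680 arrangements of EJELLJWE in total.
If the two J's are adjacent, glue them into one block, leaving 7 items to arrange: (7)!/(3!·2!) = 420 ways.
Subtracting, 1680 − 420 = 1260 arrangements keep the J's apart.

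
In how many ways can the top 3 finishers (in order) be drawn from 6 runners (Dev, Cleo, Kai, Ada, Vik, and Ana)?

120

This is an ordered selection of 3 from 6: P(6,3).
That gives 6 × 5 × 4 = 120.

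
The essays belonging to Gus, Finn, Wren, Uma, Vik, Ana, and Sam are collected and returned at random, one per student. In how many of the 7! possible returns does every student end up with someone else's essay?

1854

Count assignments avoiding every fixed point. For any j of the 7 students fixed to their own essay, the other 7−j can be arranged in (7−j)! ways.
By inclusion–exclusion this is Σ_{j=0}^{7} (−1)^j C(7,j)·(7−j)!.
Computing: 5040 − 5040 + 2520 − 840 + 210 − 42 + 7 − 1 = 1854.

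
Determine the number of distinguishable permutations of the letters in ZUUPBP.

180

Letter multiplicities in ZUUPBP: B×1, P×2, U×2, Z×1.
So there are 6! / (2!·2!) = 180 distinguishable arrangements.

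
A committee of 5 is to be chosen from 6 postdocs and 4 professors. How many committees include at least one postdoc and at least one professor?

246

Total 5-person selections from all 10: C(10,5) = 252.
Subtract selections that omit an entire group: no postdocs → C(4,5) = 0; no professors → C(6,5) = 6.
Both groups omitted at once is impossible, so 252 − 6 = 246.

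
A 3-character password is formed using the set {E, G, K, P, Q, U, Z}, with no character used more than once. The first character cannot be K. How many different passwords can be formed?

180

The first character has 7−1 = 6 choices (anything except K).
The remaining 2 characters are filled from the other 6 symbols without repetition: 6 × 5 = 30.
Total: 6 × 30 = 180.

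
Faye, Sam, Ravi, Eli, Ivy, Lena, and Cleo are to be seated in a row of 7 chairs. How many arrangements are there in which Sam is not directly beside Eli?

There are 7! = 5040 arrangements in all. If Sam and Eli are adjacent, merging them into one block gives 2·(6)! = 1440 arrangements.
Complementary counting: 5040 − 1440 = 3600.

3600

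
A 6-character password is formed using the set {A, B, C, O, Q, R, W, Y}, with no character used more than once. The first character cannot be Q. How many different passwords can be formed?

The first character has 8−1 = 7 choices (anything except Q).
The remaining 5 characters are filled from the other 7 symbols without repetition: 7 × 6 × 5 × 4 × 3 = 2520.
Total: 7 × 2520 = 17640.

17640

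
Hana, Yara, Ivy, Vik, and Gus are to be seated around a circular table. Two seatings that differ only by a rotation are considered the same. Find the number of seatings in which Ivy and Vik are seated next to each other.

12

Glue Ivy and Vik into a block (2 internal orders). Seating 4 units around a circle gives (3)! arrangements.
So 2 × (3)! = 2 × 6 = 12.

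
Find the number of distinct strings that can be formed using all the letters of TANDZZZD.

3360

TANDZZZD has 8 letters with D appearing twice and Z appearing 3 times.
The number of distinct arrangements is 8!/(3!·2!) = 40320/12 = 3360.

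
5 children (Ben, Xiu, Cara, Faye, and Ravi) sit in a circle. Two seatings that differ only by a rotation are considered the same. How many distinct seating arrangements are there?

Fix one person's seat to break rotational symmetry; the remaining 4 people can be arranged in (4)! = 24 ways.

24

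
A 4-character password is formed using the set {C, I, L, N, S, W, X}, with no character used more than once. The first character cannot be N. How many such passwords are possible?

720

The first character has 7−1 = 6 choices (anything except N).
The remaining 3 characters are filled from the other 6 symbols without repetition: 6 × 5 × 4 = 120.
Total: 6 × 120 = 720.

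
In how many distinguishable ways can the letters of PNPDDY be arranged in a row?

180

PNPDDY has 6 letters with D appearing twice and P appearing twice.
Dividing 6! = 720 by 2!·2! = 4 for the repeated letters gives 180.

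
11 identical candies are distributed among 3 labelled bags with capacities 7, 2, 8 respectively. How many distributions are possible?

By stars and bars, unrestricted non-negative solutions to x_1+…+x_3 = 11 number C(11+2,2) = 78.
Subtract solutions that violate a single cap (substitute x_i' = x_i − (cap_i+1)): x_1 ≥ 8 gives C(5,2) = 10; x_2 ≥ 3 gives C(10,2) = 45; x_3 ≥ 9 gives C(4,2) = 6. Together 61.
Add back pairs where two caps are both exceeded: 1 + 0 + 0 = 1.
By inclusion–exclusion the count is 78 − 61 + 1 = 18.

18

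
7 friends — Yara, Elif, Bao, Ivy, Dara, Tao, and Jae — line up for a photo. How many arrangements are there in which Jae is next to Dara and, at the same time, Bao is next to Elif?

480

Treat {Jae,Dara} as one block (2 orders) and {Bao,Elif} as another (2 orders).
That leaves 5 units to arrange: 2 × 2 × 5! = 4 × 120 = 480.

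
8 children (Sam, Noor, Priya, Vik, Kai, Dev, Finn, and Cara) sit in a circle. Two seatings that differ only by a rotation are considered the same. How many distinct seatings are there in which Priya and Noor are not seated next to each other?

3600

Without the restriction there are (7)! = 5040 seatings.
Seatings with Priya beside Noor: treat them as a block with 2 internal orders, giving 2 × (6)! = 1440.
Subtracting, 5040 − 1440 = 3600.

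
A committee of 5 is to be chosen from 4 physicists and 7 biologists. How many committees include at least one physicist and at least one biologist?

441

With no constraint there are C(11,5) = 462 possible selections.
Subtract selections that omit an entire group: no physicists → C(7,5) = 21; no biologists → C(4,5) = 0.
Both groups omitted at once is impossible, so 462 − 21 = 441.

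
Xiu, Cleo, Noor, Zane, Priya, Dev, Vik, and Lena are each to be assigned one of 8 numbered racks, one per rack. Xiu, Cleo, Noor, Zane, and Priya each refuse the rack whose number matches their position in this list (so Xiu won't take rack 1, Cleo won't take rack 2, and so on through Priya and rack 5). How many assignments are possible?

Let Aᵢ (for 1 ≤ i ≤ 5) be the placements that put person i in their forbidden rack. Any j of these fix j positions, leaving (8−j)! ways to fill the rest, and there are C(5,j) ways to pick which j.
By inclusion–exclusion, the number of valid placements is Σ_{j=0}^{5} (−1)^j C(5,j)·(8−j)!.
Computing: 40320 − 25200 + 7200 − 1200 + 120 − 6 = 21234.

21234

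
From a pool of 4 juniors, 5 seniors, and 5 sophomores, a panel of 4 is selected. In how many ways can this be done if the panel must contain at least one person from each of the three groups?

550

Unrestricted: C(14,4) = 1001 ways to pick any 4 of the 14.
Selections missing a whole group: no juniors → C(10,4) = 210; no seniors → C(9,4) = 126; no sophomores → C(9,4) = 126.
Add back selections omitting two groups (i.e. drawn from a single group): C(4,4) + C(5,4) + C(5,4) = 11.
By inclusion–exclusion: 1001 − 462 + 11 = 550.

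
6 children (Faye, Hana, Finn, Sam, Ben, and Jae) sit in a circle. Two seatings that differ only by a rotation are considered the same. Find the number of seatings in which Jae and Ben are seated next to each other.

48

Glue Jae and Ben into a block (2 internal orders). Seating 5 units around a circle gives (4)! arrangements.
So 2 × (4)! = 2 × 24 = 48.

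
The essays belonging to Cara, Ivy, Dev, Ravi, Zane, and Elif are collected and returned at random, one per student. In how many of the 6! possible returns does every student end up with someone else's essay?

265

This is the derangement count D_6: permutations of 6 items with no fixed point.
By inclusion–exclusion this is Σ_{j=0}^{6} (−1)^j C(6,j)·(6−j)!.
Computing: 720 − 720 + 360 − 120 + 30 − 6 + 1 = 265.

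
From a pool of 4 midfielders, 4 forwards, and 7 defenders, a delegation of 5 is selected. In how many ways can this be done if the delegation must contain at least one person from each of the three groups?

Total 5-person selections from all 15: C(15,5) = 3003.
Subtract selections that omit an entire group: no midfielders → C(11,5) = 462; no forwards → C(11,5) = 462; no defenders → C(8,5) = 56.
Add back selections omitting two groups (i.e. drawn from a single group): C(4,5) + C(4,5) + C(7,5) = 21.
By inclusion–exclusion: 3003 − 980 + 21 = 2044.

2044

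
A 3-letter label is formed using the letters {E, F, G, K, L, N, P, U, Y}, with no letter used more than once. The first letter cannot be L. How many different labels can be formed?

448

The first letter has 9−1 = 8 choices (anything except L).
The remaining 2 letters are filled from the other 8 symbols without repetition: 8 × 7 = 56.
Total: 8 × 56 = 448.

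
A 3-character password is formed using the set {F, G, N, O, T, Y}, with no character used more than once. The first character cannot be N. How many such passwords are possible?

100

The first character has 6−1 = 5 choices (anything except N).
The remaining 2 characters are filled from the other 5 symbols without repetition: 5 × 4 = 20.
Total: 5 × 20 = 100.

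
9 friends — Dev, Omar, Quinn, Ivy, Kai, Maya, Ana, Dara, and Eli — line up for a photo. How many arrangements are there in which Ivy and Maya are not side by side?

282240

Of the 9! = 362880 arrangements, those with Ivy and Maya adjacent number 2 × 8! = 80640 (treat the pair as a block with 2 internal orders).
So 362880 − 80640 = 282240 arrangements keep them apart.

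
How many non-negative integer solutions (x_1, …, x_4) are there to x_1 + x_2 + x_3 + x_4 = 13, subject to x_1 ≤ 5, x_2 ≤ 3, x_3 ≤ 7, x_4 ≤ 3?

48

Without the upper bounds there are C(16,3) = 560 ways to split 13 among 4 variables.
Subtract solutions that violate a single cap (substitute x_i' = x_i − (cap_i+1)): x_1 ≥ 6 gives C(10,3) = 120; x_2 ≥ 4 gives C(12,3) = 220; x_3 ≥ 8 gives C(8,3) = 56; x_4 ≥ 4 gives C(12,3) = 220. Together 616.
Add back pairs where two caps are both exceeded: 20 + 0 + 20 + 4 + 56 + 4 = 104.
By inclusion–exclusion the count is 560 − 616 + 104 = 48.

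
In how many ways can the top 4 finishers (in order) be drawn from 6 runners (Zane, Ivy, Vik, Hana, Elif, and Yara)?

360

This is an ordered selection of 4 from 6: P(6,4).
That gives 6 × 5 × 4 × 3 = 360.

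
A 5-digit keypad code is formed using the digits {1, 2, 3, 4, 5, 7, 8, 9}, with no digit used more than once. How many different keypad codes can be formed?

6720

This is a permutation of 5 out of 8: P(8,5) = 8!/3!.
That product is 8 × 7 × 6 × 5 × 4 = 6720.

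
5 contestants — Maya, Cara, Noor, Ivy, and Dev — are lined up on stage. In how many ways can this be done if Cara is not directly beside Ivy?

72

There are 5! = 120 arrangements in all. If Cara and Ivy are adjacent, merging them into one block gives 2·(4)! = 48 arrangements.
So 120 − 48 = 72 arrangements keep them apart.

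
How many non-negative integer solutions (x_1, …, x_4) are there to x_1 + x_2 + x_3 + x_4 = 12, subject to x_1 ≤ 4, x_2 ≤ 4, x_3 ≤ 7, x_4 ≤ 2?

44

Without the upper bounds there are C(15,3) = 455 ways to split 12 among 4 variables.
Subtract solutions that violate a single cap (substitute x_i' = x_i − (cap_i+1)): x_1 ≥ 5 gives C(10,3) = 120; x_2 ≥ 5 gives C(10,3) = 120; x_3 ≥ 8 gives C(7,3) = 35; x_4 ≥ 3 gives C(12,3) = 220. Together 495.
Add back pairs where two caps are both exceeded: 10 + 0 + 35 + 0 + 35 + 4 = 84.
By inclusion–exclusion the count is 455 − 495 + 84 = 44.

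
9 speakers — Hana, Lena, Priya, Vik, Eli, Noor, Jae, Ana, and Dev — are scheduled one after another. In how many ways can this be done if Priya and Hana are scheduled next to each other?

Place the 7 others and the Priya-Hana pair as 8 objects in a line; the pair has 2 internal arrangements.
That gives 2 × 8! = 2 × 40320 = 80640.

80640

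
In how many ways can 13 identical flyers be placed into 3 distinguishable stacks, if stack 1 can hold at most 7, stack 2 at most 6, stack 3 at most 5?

21

Ignoring the caps, the number of non-negative solutions to x_1+…+x_3 = 13 is C(15,2) = 105.
Subtract solutions that violate a single cap (substitute x_i' = x_i − (cap_i+1)): x_1 ≥ 8 gives C(7,2) = 21; x_2 ≥ 7 gives C(8,2) = 28; x_3 ≥ 6 gives C(9,2) = 36. Together 85.
Add back pairs where two caps are both exceeded: 0 + 0 + 1 = 1.
By inclusion–exclusion the count is 105 − 85 + 1 = 21.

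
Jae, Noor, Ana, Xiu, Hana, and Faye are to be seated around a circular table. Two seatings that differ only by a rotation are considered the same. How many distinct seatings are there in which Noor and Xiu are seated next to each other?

Glue Noor and Xiu into a block (2 internal orders). Seating 5 units around a circle gives (4)! arrangements.
So 2 × (4)! = 2 × 24 = 48.

48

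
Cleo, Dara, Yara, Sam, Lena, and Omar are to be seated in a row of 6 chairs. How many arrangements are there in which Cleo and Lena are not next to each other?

There are 6! = 720 arrangements in all. If Cleo and Lena are adjacent, merging them into one block gives 2·(5)! = 240 arrangements.
Complementary counting: 720 − 240 = 480.

480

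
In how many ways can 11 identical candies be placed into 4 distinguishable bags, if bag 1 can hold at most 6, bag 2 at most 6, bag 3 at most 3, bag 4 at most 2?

By stars and bars, unrestricted non-negative solutions to x_1+…+x_4 = 11 number C(11+3,3) = 364.
Subtract solutions that violate a single cap (substitute x_i' = x_i − (cap_i+1)): x_1 ≥ 7 gives C(7,3) = 35; x_2 ≥ 7 gives C(7,3) = 35; x_3 ≥ 4 gives C(10,3) = 120; x_4 ≥ 3 gives C(11,3) = 165. Together 355.
Add back pairs where two caps are both exceeded: 0 + 1 + 4 + 1 + 4 + 35 = 45.
By inclusion–exclusion the count is 364 − 355 + 45 = 54.

54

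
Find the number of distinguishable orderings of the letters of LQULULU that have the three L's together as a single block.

20

Treat the 3 copies of L as a single block. The multiset to arrange is then {LLL, Q, U, U, U}, 5 items in all.
That gives (5)!/(3!) = 20 arrangements.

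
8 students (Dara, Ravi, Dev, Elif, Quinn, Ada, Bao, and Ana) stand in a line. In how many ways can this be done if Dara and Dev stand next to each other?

Place the 6 others and the Dara-Dev pair as 7 objects in a line; the pair has 2 internal arrangements.
So the count is 2·(7)! = 10080.

10080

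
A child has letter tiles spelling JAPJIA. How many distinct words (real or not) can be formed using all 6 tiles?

Letter multiplicities in JAPJIA: A×2, I×1, J×2, P×1.
So there are 6! / (2!·2!) = 180 distinguishable arrangements.

180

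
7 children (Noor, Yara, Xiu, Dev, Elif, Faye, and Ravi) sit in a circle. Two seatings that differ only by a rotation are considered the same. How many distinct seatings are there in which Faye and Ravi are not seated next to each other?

480

Without the restriction there are (6)! = 720 seatings.
Those with Faye next to Ravi: fuse the pair into one unit and seat 6 units around a circle — 2·(5)! = 240.
Subtracting, 720 − 240 = 480.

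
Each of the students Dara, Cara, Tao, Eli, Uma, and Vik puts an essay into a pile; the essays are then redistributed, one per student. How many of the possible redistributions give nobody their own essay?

This is the derangement count D_6: permutations of 6 items with no fixed point.
By inclusion–exclusion this is Σ_{j=0}^{6} (−1)^j C(6,j)·(6−j)!.
Computing: 720 − 720 + 360 − 120 + 30 − 6 + 1 = 265.

265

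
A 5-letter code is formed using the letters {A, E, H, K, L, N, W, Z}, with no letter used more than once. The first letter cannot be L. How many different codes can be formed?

5880

The first letter has 8−1 = 7 choices (anything except L).
The remaining 4 letters are filled from the other 7 symbols without repetition: 7 × 6 × 5 × 4 = 840.
Total: 7 × 840 = 5880.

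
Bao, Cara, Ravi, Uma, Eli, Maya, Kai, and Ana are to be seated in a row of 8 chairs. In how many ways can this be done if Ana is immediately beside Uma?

10080

Treat {Ana, Uma} as a single unit. There are 7 units to order, and the pair itself can be ordered 2 ways.
That gives 2 × 7! = 2 × 5040 = 10080.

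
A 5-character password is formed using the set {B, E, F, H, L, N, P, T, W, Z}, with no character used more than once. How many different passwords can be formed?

Choose and order 5 of the 10 symbols: the first character has 10 options, the next 9, and so on down to 6.
That product is 10 × 9 × 8 × 7 × 6 = 30240.

30240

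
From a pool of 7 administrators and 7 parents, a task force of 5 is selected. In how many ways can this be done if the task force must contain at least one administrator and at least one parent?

Unrestricted: C(14,5) = 2002 ways to pick any 5 of the 14.
Selections missing a whole group: no administrators → C(7,5) = 21; no parents → C(7,5) = 21.
Both groups omitted at once is impossible, so 2002 − 42 = 1960.

1960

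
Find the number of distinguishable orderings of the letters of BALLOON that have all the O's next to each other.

Treat the 2 copies of O as a single block. The multiset to arrange is then {OO, A, B, L, L, N}, 6 items in all.
That gives (6)!/(2!) = 360 arrangements.

360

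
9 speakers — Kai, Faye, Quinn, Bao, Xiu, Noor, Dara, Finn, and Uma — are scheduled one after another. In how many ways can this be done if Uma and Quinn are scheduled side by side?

80640

Glue Uma and Quinn into one block (2 internal orders), leaving 8 units to arrange in a row.
That gives 2 × 8! = 2 × 40320 = 80640.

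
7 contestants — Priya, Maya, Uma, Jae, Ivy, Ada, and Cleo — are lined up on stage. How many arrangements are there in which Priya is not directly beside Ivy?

3600

There are 7! = 5040 arrangements in all. If Priya and Ivy are adjacent, merging them into one block gives 2·(6)! = 1440 arrangements.
Complementary counting: 5040 − 1440 = 3600.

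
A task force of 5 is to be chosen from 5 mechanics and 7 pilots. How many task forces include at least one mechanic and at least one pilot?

770

Total 5-person selections from all 12: C(12,5) = 792.
Subtract selections that omit an entire group: no mechanics → C(7,5) = 21; no pilots → C(5,5) = 1.
Both groups omitted at once is impossible, so 792 − 22 = 770.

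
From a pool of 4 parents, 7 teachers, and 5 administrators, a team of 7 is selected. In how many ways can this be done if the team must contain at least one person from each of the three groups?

Total 7-person selections from all 16: C(16,7) = 11440.
Selections missing a whole group: no parents → C(12,7) = 792; no teachers → C(9,7) = 36; no administrators → C(11,7) = 330.
Add back selections omitting two groups (i.e. drawn from a single group): C(4,7) + C(7,7) + C(5,7) = 1.
By inclusion–exclusion: 11440 − 1158 + 1 = 10283.

10283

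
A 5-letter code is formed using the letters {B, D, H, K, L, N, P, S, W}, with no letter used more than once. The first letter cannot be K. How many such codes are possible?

The first letter has 9−1 = 8 choices (anything except K).
The remaining 4 letters are filled from the other 8 symbols without repetition: 8 × 7 × 6 × 5 = 1680.
Total: 8 × 1680 = 13440.

13440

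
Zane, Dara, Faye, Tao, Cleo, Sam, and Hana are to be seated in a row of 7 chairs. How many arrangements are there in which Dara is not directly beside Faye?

3600

Of the 7! = 5040 arrangements, those with Dara and Faye adjacent number 2 × 6! = 1440 (treat the pair as a block with 2 internal orders).
Complementary counting: 5040 − 1440 = 3600.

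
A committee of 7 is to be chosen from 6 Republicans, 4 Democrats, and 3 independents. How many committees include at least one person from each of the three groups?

1559

With no constraint there are C(13,7) = 1716 possible selections.
Subtract selections that omit an entire group: no Republicans → C(7,7) = 1; no Democrats → C(9,7) = 36; no independents → C(10,7) = 120.
Add back selections omitting two groups (i.e. drawn from a single group): C(6,7) + C(4,7) + C(3,7) = 0.
By inclusion–exclusion: 1716 − 157 + 0 = 1559.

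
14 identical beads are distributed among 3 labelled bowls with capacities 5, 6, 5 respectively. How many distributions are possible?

Without the upper bounds there are C(16,2) = 120 ways to split 14 among 3 bowls.
Subtract solutions that violate a single cap (substitute x_i' = x_i − (cap_i+1)): x_1 ≥ 6 gives C(10,2) = 45; x_2 ≥ 7 gives C(9,2) = 36; x_3 ≥ 6 gives C(10,2) = 45. Together 126.
Add back pairs where two caps are both exceeded: 3 + 6 + 3 = 12.
By inclusion–exclusion the count is 120 − 126 + 12 = 6.

6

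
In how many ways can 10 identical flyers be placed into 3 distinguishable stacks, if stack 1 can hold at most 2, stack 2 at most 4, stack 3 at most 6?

Without the upper bounds there are C(12,2) = 66 ways to split 10 among 3 stacks.
Subtract solutions that violate a single cap (substitute x_i' = x_i − (cap_i+1)): x_1 ≥ 3 gives C(9,2) = 36; x_2 ≥ 5 gives C(7,2) = 21; x_3 ≥ 7 gives C(5,2) = 10. Together 67.
Add back pairs where two caps are both exceeded: 6 + 1 + 0 = 7.
By inclusion–exclusion the count is 66 − 67 + 7 = 6.

6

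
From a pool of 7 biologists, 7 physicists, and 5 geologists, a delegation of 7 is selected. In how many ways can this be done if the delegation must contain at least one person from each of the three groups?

45374

Unrestricted: C(19,7) = 50388 ways to pick any 7 of the 19.
Subtract selections that omit an entire group: no biologists → C(12,7) = 792; no physicists → C(12,7) = 792; no geologists → C(14,7) = 3432.
Add back selections omitting two groups (i.e. drawn from a single group): C(7,7) + C(7,7) + C(5,7) = 2.
By inclusion–exclusion: 50388 − 5016 + 2 = 45374.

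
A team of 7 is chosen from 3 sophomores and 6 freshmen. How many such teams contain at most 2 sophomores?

21

Split by how many sophomores are chosen (0 through 2).
Sum: C(3,0)·C(6,7) + C(3,1)·C(6,6) + C(3,2)·C(6,5) = 0 + 3 + 18 = 21.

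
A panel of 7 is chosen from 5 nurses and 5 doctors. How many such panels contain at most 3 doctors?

Split by how many doctors are chosen (0 through 3).
Sum: C(5,0)·C(5,7) + C(5,1)·C(5,6) + C(5,2)·C(5,5) + C(5,3)·C(5,4) = 0 + 0 + 10 + 50 = 60.

60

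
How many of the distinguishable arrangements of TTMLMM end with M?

30

With the last slot taken by M, it remains to arrange the other 5 letters (TTLMM).
Those 5 letters have M appearing twice and T appearing twice, giving (5)!/(2!·2!) = 30.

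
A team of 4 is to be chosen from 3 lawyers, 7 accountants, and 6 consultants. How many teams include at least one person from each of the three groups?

819

Unrestricted: C(16,4) = 1820 ways to pick any 4 of the 16.
Subtract selections that omit an entire group: no lawyers → C(13,4) = 715; no accountants → C(9,4) = 126; no consultants → C(10,4) = 210.
Add back selections omitting two groups (i.e. drawn from a single group): C(3,4) + C(7,4) + C(6,4) = 50.
By inclusion–exclusion: 1820 − 1051 + 50 = 819.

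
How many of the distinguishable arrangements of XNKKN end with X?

6

Fix X in the last position and arrange the remaining 4 letters.
Those 4 letters have K appearing twice and N appearing twice, giving (4)!/(2!·2!) = 6.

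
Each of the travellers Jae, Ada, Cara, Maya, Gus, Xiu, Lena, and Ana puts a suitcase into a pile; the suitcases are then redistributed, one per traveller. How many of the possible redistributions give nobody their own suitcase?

Let Aᵢ be the assignments in which traveller i gets their own suitcase. We want the size of the complement of A₁∪…∪A_8.
By inclusion–exclusion this is Σ_{j=0}^{8} (−1)^j C(8,j)·(8−j)!.
Computing: 40320 − 40320 + 20160 − 6720 + 1680 − 336 + 56 − 8 + 1 = 14833.

14833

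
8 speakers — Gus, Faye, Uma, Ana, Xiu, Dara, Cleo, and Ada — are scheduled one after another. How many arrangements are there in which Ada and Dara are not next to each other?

30240

Of the 8! = 40320 arrangements, those with Ada and Dara adjacent number 2 × 7! = 10080 (treat the pair as a block with 2 internal orders).
So 40320 − 10080 = 30240 arrangements keep them apart.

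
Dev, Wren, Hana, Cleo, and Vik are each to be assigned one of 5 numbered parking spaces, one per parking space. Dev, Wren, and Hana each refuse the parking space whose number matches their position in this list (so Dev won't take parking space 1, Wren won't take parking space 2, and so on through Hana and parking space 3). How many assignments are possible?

64

Let Aᵢ (for i ∈ {1, 2, 3}) be the placements that put person i in their forbidden parking space. Any j of these fix j positions, leaving (5−j)! ways to fill the rest, and there are C(3,j) ways to pick which j.
By inclusion–exclusion, the number of valid placements is Σ_{j=0}^{3} (−1)^j C(3,j)·(5−j)!.
Computing: 120 − 72 + 18 − 2 = 64.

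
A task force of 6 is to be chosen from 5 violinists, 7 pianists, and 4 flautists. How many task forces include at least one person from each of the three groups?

Total 6-person selections from all 16: C(16,6) = 8008.
Subtract selections that omit an entire group: no violinists → C(11,6) = 462; no pianists → C(9,6) = 84; no flautists → C(12,6) = 924.
Add back selections omitting two groups (i.e. drawn from a single group): C(5,6) + C(7,6) + C(4,6) = 7.
By inclusion–exclusion: 8008 − 1470 + 7 = 6545.

6545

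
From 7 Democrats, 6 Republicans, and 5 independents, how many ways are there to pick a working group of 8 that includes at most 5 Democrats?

43362

Split by how many Democrats are chosen (0 through 5).
Sum: C(7,0)·C(11,8) + C(7,1)·C(11,7) + C(7,2)·C(11,6) + C(7,3)·C(11,5) + C(7,4)·C(11,4) + C(7,5)·C(11,3) = 165 + 2310 + 9702 + 16170 + 11550 + 3465 = 43362.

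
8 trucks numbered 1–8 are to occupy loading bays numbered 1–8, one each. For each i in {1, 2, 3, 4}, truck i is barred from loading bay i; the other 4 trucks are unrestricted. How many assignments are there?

24024

Let Aᵢ (for 1 ≤ i ≤ 4) be the placements that put truck i in its forbidden loading bay. Any j of these fix j positions, leaving (8−j)! ways to fill the rest, and there are C(4,j) ways to pick which j.
By inclusion–exclusion, the number of valid placements is Σ_{j=0}^{4} (−1)^j C(4,j)·(8−j)!.
Computing: 40320 − 20160 + 4320 − 480 + 24 = 24024.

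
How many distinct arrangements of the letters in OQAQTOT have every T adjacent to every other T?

180

Treat the 2 copies of T as a single block. The multiset to arrange is then {TT, A, O, O, Q, Q}, 6 items in all.
That gives (6)!/(2!·2!) = 180 arrangements.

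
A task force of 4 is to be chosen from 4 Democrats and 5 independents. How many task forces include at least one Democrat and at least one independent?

120

Unrestricted: C(9,4) = 126 ways to pick any 4 of the 9.
Subtract selections that omit an entire group: no Democrats → C(5,4) = 5; no independents → C(4,4) = 1.
Both groups omitted at once is impossible, so 126 − 6 = 120.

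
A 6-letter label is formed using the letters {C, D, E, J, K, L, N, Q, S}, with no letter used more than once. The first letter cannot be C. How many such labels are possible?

The first letter has 9−1 = 8 choices (anything except C).
The remaining 5 letters are filled from the other 8 symbols without repetition: 8 × 7 × 6 × 5 × 4 = 6720.
Total: 8 × 6720 = 53760.

53760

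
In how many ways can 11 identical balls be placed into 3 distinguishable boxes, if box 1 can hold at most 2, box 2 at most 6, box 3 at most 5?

6

Without the upper bounds there are C(13,2) = 78 ways to split 11 among 3 boxes.
Subtract solutions that violate a single cap (substitute x_i' = x_i − (cap_i+1)): x_1 ≥ 3 gives C(10,2) = 45; x_2 ≥ 7 gives C(6,2) = 15; x_3 ≥ 6 gives C(7,2) = 21. Together 81.
Add back pairs where two caps are both exceeded: 3 + 6 + 0 = 9.
By inclusion–exclusion the count is 78 − 81 + 9 = 6.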